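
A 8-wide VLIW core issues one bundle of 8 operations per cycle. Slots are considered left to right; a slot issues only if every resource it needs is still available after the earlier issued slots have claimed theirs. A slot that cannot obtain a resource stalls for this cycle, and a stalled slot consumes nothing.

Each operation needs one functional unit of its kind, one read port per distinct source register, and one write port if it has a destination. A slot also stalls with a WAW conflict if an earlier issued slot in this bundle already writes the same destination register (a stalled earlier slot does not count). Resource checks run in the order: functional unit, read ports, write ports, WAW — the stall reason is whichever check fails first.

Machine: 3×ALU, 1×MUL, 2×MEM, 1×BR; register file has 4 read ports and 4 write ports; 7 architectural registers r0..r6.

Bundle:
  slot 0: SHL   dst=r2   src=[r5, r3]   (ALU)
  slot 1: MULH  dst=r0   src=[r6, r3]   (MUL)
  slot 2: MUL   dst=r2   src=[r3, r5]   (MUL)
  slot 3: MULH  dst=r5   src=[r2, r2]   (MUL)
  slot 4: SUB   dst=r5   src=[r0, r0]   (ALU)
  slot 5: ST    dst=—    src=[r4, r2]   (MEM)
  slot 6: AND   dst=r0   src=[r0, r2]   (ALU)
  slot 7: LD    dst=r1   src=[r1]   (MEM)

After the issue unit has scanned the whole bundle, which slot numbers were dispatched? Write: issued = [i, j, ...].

#0 ALU src=r5,r3 dispatched  <A:2 Mu:1 Ld:2 B:1 rd:2 wr:3>
#1 MUL src=r6,r3 dispatched  <A:2 Mu:0 Ld:2 B:1 rd:0 wr:2>
#2 MUL src=r3,r5 held:FU  <A:2 Mu:0 Ld:2 B:1 rd:0 wr:2>
#3 MUL src=r2,r2 held:FU  <A:2 Mu:0 Ld:2 B:1 rd:0 wr:2>
#4 ALU src=r0,r0 held:RD_PORT  <A:2 Mu:0 Ld:2 B:1 rd:0 wr:2>
#5 MEM src=r4,r2 held:RD_PORT  <A:2 Mu:0 Ld:2 B:1 rd:0 wr:2>
#6 ALU src=r0,r2 held:RD_PORT  <A:2 Mu:0 Ld:2 B:1 rd:0 wr:2>
#7 MEM src=r1 held:RD_PORT  <A:2 Mu:0 Ld:2 B:1 rd:0 wr:2>

issued = [0, 1]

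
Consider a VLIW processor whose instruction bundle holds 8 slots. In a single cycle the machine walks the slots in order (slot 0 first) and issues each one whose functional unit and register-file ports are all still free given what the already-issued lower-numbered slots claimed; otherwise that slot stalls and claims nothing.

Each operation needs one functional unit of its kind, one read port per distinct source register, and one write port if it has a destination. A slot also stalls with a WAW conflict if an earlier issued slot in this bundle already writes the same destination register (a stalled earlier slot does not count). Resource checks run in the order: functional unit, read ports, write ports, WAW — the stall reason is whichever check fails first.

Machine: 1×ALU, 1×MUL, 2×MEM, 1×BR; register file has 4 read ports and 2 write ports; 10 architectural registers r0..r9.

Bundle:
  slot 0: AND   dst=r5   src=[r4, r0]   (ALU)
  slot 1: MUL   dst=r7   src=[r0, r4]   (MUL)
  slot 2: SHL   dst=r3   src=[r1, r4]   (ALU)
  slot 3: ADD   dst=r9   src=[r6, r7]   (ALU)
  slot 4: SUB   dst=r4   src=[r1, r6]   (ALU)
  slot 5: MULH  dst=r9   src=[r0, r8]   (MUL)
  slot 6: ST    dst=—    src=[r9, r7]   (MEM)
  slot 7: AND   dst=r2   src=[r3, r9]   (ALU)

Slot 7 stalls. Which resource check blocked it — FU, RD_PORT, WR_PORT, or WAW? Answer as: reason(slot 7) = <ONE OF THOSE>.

(0) want 1×ALU +2rd +1wr — yes → AL0|MU1|ME2|BR1|rd2|wr1
(1) want 1×MUL +2rd +1wr — yes → AL0|MU0|ME2|BR1|rd0|wr0
(2) want 1×ALU +2rd +1wr — FU → AL0|MU0|ME2|BR1|rd0|wr0
(3) want 1×ALU +2rd +1wr — FU → AL0|MU0|ME2|BR1|rd0|wr0
(4) want 1×ALU +2rd +1wr — FU → AL0|MU0|ME2|BR1|rd0|wr0
(5) want 1×MUL +2rd +1wr — FU → AL0|MU0|ME2|BR1|rd0|wr0
(6) want 1×MEM +2rd +0wr — RD_PORT → AL0|MU0|ME2|BR1|rd0|wr0
(7) want 1×ALU +2rd +1wr — FU → AL0|MU0|ME2|BR1|rd0|wr0

reason(slot 7) = FU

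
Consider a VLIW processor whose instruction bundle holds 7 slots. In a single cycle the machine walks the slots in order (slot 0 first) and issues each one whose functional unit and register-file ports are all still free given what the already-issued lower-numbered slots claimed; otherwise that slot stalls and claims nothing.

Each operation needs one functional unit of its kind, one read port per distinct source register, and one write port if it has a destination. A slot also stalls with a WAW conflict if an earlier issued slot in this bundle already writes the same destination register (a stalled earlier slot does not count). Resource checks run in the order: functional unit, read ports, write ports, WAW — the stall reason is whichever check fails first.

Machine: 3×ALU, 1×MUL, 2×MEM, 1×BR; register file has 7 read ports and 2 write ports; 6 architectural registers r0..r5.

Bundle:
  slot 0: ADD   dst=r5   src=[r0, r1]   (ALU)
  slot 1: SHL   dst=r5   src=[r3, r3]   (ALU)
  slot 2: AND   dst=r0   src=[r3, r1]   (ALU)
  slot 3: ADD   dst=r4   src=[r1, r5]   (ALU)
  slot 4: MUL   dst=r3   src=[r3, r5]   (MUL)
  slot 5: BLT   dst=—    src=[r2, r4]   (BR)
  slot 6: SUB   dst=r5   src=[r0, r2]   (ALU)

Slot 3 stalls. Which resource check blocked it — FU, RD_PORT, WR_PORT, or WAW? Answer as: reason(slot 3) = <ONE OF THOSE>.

slot 0 (ALU): ISSUE — free A2,Mu1,Ld2,B1 rp5 wp1
slot 1 (ALU): stall WAW — free A2,Mu1,Ld2,B1 rp5 wp1
slot 2 (ALU): ISSUE — free A1,Mu1,Ld2,B1 rp3 wp0
slot 3 (ALU): stall WR_PORT — free A1,Mu1,Ld2,B1 rp3 wp0
slot 4 (MUL): stall WR_PORT — free A1,Mu1,Ld2,B1 rp3 wp0
slot 5 (BR): ISSUE — free A1,Mu1,Ld2,B0 rp1 wp0
slot 6 (ALU): stall RD_PORT — free A1,Mu1,Ld2,B0 rp1 wp0

reason(slot 3) = WR_PORT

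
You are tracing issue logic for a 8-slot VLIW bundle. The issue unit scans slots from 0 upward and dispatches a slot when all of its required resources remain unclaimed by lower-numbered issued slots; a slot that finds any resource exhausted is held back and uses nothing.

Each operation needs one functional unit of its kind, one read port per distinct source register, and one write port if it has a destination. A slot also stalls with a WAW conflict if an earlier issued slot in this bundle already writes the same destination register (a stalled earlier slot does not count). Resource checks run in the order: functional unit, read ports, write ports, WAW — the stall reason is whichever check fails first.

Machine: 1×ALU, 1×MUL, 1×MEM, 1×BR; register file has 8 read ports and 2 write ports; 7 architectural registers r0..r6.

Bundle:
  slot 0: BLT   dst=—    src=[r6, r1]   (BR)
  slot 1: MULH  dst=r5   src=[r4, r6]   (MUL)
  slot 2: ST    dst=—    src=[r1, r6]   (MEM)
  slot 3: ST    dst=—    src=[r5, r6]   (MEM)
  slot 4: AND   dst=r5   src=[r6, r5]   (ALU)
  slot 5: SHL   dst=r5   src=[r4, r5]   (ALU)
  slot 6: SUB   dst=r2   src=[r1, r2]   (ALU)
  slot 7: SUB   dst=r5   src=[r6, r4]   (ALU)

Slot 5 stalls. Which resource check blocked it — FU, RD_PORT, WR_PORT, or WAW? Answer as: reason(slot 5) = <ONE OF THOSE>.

reason(slot 5) = WAW

  0. BR ⇒ go  {1A/1Mu/1Ld/0B | 6r 2w}
  1. MUL→r5 ⇒ go  {1A/0Mu/1Ld/0B | 4r 1w}
  2. MEM ⇒ go  {1A/0Mu/0Ld/0B | 2r 1w}
  3. MEM ⇒ no(FU)  {1A/0Mu/0Ld/0B | 2r 1w}
  4. ALU→r5 ⇒ no(WAW)  {1A/0Mu/0Ld/0B | 2r 1w}
  5. ALU→r5 ⇒ no(WAW)  {1A/0Mu/0Ld/0B | 2r 1w}
  6. ALU→r2 ⇒ go  {0A/0Mu/0Ld/0B | 0r 0w}
  7. ALU→r5 ⇒ no(FU)  {0A/0Mu/0Ld/0B | 0r 0w}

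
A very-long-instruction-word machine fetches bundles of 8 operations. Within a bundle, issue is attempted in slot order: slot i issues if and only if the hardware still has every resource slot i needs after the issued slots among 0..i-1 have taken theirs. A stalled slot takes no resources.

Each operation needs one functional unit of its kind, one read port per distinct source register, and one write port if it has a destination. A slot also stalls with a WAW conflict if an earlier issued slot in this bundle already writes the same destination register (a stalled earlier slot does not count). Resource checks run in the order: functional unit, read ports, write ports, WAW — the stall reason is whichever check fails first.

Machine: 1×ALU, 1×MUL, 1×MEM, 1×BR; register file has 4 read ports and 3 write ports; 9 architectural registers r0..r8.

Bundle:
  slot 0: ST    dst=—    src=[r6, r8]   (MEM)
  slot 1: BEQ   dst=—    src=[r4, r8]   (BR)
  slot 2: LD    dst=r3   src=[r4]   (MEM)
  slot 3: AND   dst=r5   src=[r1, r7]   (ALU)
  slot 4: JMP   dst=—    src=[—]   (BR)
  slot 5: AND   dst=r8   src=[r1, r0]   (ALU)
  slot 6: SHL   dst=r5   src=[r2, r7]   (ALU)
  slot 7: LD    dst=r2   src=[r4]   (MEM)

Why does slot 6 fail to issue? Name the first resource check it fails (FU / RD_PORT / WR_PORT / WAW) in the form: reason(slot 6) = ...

  0. MEM ⇒ go  {1A/1Mu/0Ld/1B | 2r 3w}
  1. BR ⇒ go  {1A/1Mu/0Ld/0B | 0r 3w}
  2. MEM→r3 ⇒ no(FU)  {1A/1Mu/0Ld/0B | 0r 3w}
  3. ALU→r5 ⇒ no(RD_PORT)  {1A/1Mu/0Ld/0B | 0r 3w}
  4. BR ⇒ no(FU)  {1A/1Mu/0Ld/0B | 0r 3w}
  5. ALU→r8 ⇒ no(RD_PORT)  {1A/1Mu/0Ld/0B | 0r 3w}
  6. ALU→r5 ⇒ no(RD_PORT)  {1A/1Mu/0Ld/0B | 0r 3w}
  7. MEM→r2 ⇒ no(FU)  {1A/1Mu/0Ld/0B | 0r 3w}

reason(slot 6) = RD_PORT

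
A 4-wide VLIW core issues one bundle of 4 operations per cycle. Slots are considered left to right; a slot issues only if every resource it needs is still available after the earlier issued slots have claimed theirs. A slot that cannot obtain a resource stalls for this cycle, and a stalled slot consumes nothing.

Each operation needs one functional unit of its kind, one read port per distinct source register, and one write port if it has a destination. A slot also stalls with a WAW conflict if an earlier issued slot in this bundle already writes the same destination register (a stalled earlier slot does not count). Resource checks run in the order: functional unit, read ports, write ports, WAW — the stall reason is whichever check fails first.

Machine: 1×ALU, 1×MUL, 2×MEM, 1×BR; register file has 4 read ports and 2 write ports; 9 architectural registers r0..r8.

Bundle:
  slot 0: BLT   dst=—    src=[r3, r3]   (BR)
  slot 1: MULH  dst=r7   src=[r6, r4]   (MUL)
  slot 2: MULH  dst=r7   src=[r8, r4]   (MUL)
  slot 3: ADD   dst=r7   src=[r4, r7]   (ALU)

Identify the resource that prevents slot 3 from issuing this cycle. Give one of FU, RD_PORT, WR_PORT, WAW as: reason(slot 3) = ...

slot 0 (BR): ISSUE — free A1,Mu1,Ld2,B0 rp3 wp2
slot 1 (MUL): ISSUE — free A1,Mu0,Ld2,B0 rp1 wp1
slot 2 (MUL): stall FU — free A1,Mu0,Ld2,B0 rp1 wp1
slot 3 (ALU): stall RD_PORT — free A1,Mu0,Ld2,B0 rp1 wp1

reason(slot 3) = RD_PORT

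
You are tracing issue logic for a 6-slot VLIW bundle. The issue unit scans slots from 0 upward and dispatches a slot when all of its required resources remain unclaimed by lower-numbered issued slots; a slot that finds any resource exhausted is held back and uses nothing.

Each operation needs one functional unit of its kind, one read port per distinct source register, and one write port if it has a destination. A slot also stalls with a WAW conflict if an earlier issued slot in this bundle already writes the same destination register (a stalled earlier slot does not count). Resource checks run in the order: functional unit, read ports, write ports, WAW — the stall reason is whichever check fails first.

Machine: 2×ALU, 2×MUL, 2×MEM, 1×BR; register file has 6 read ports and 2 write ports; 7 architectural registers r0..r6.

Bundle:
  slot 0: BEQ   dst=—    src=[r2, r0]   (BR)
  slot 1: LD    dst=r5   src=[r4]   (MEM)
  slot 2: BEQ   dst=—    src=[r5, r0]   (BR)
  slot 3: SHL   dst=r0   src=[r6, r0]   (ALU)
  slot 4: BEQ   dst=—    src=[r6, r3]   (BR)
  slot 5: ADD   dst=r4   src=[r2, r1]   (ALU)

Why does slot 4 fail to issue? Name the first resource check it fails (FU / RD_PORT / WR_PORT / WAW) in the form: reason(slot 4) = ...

#0 BR src=r2,r0 dispatched  <A:2 Mu:2 Ld:2 B:0 rd:4 wr:2>
#1 MEM src=r4 dispatched  <A:2 Mu:2 Ld:1 B:0 rd:3 wr:1>
#2 BR src=r5,r0 held:FU  <A:2 Mu:2 Ld:1 B:0 rd:3 wr:1>
#3 ALU src=r6,r0 dispatched  <A:1 Mu:2 Ld:1 B:0 rd:1 wr:0>
#4 BR src=r6,r3 held:FU  <A:1 Mu:2 Ld:1 B:0 rd:1 wr:0>
#5 ALU src=r2,r1 held:RD_PORT  <A:1 Mu:2 Ld:1 B:0 rd:1 wr:0>

reason(slot 4) = FU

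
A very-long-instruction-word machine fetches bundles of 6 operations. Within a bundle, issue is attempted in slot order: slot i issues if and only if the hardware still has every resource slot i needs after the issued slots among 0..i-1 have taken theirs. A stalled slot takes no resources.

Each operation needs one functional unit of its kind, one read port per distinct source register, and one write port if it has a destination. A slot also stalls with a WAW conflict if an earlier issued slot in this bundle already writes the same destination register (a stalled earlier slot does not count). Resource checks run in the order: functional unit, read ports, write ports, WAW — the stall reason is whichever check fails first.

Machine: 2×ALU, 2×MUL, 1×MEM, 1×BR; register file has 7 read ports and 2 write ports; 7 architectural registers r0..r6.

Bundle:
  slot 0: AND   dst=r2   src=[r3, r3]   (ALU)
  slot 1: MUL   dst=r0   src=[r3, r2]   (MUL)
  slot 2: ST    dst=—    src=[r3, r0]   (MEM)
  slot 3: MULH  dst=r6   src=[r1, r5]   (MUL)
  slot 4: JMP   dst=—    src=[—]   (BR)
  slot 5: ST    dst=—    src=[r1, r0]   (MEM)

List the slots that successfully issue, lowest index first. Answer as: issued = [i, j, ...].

issued = [0, 1, 2, 4]

(0) want 1×ALU +1rd +1wr — yes → AL1|MU2|ME1|BR1|rd6|wr1
(1) want 1×MUL +2rd +1wr — yes → AL1|MU1|ME1|BR1|rd4|wr0
(2) want 1×MEM +2rd +0wr — yes → AL1|MU1|ME0|BR1|rd2|wr0
(3) want 1×MUL +2rd +1wr — WR_PORT → AL1|MU1|ME0|BR1|rd2|wr0
(4) want 1×BR +0rd +0wr — yes → AL1|MU1|ME0|BR0|rd2|wr0
(5) want 1×MEM +2rd +0wr — FU → AL1|MU1|ME0|BR0|rd2|wr0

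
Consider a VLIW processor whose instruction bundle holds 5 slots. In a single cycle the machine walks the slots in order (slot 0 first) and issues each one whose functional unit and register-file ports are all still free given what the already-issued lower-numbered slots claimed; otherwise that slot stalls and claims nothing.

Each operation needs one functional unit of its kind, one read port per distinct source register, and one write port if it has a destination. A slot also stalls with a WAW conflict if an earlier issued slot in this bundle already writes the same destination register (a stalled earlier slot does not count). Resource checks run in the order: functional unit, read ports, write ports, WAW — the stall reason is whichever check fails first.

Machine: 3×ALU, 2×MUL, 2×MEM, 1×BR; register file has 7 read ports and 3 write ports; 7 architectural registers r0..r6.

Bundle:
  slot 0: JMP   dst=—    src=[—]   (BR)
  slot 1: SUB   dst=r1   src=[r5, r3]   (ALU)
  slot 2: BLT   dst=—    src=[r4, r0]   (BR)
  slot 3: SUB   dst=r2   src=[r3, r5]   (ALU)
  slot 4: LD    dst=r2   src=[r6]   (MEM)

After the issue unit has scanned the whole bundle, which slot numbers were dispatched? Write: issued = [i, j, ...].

issued = [0, 1, 3]

[0] BR needs rd=0 wr=0: ok; after: ALU=3 MUL=2 MEM=2 BR=0, R=7, W=3
[1] ALU needs rd=2 wr=1: ok; after: ALU=2 MUL=2 MEM=2 BR=0, R=5, W=2
[2] BR needs rd=2 wr=0: FU; after: ALU=2 MUL=2 MEM=2 BR=0, R=5, W=2
[3] ALU needs rd=2 wr=1: ok; after: ALU=1 MUL=2 MEM=2 BR=0, R=3, W=1
[4] MEM needs rd=1 wr=1: WAW; after: ALU=1 MUL=2 MEM=2 BR=0, R=3, W=1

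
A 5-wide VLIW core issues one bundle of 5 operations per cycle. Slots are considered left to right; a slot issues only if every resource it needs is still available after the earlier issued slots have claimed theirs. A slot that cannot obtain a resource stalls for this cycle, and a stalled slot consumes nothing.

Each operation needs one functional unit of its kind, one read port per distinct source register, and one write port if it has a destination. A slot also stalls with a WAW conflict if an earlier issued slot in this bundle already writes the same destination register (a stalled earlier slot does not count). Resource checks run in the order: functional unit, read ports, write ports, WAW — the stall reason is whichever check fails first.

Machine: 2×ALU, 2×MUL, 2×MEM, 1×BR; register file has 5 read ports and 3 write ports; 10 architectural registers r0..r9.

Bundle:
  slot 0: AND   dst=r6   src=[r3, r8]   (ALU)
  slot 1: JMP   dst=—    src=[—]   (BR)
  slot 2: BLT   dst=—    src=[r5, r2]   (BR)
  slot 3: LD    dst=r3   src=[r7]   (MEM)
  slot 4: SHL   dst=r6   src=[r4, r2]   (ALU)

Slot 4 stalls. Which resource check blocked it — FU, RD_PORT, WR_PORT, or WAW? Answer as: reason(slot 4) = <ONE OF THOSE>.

reason(slot 4) = WAW

[0] ALU needs rd=2 wr=1: ok; after: ALU=1 MUL=2 MEM=2 BR=1, R=3, W=2
[1] BR needs rd=0 wr=0: ok; after: ALU=1 MUL=2 MEM=2 BR=0, R=3, W=2
[2] BR needs rd=2 wr=0: FU; after: ALU=1 MUL=2 MEM=2 BR=0, R=3, W=2
[3] MEM needs rd=1 wr=1: ok; after: ALU=1 MUL=2 MEM=1 BR=0, R=2, W=1
[4] ALU needs rd=2 wr=1: WAW; after: ALU=1 MUL=2 MEM=1 BR=0, R=2, W=1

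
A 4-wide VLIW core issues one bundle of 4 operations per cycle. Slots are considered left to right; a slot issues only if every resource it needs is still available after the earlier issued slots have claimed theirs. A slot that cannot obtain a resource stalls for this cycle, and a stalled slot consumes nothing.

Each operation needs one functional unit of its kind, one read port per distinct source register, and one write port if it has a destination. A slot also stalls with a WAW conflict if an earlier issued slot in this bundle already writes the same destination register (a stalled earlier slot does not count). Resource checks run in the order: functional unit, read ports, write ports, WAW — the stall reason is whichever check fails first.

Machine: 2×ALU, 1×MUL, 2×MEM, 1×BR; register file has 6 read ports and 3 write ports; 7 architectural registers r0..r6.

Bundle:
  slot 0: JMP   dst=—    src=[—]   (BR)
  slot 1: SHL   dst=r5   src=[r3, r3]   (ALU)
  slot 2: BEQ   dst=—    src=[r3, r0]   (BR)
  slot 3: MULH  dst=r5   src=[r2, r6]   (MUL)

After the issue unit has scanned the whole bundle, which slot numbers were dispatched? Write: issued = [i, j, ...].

  0. BR ⇒ go  {2A/1Mu/2Ld/0B | 6r 3w}
  1. ALU→r5 ⇒ go  {1A/1Mu/2Ld/0B | 5r 2w}
  2. BR ⇒ no(FU)  {1A/1Mu/2Ld/0B | 5r 2w}
  3. MUL→r5 ⇒ no(WAW)  {1A/1Mu/2Ld/0B | 5r 2w}

issued = [0, 1]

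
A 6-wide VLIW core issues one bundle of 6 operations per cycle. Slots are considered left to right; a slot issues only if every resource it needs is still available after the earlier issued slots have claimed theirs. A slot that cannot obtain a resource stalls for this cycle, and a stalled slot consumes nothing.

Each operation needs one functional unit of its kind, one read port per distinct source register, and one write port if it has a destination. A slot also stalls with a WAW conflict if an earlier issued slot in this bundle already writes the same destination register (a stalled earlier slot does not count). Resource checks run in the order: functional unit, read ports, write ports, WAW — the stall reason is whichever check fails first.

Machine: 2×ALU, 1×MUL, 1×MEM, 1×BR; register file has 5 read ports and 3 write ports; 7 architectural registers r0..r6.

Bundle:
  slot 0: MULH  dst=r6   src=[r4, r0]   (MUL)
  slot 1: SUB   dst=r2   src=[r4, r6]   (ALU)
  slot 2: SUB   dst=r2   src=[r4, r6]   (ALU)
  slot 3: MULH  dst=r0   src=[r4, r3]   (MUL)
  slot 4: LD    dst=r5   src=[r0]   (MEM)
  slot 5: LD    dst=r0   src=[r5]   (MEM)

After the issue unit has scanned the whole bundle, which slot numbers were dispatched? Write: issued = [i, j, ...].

issued = [0, 1, 4]

[0] MUL needs rd=2 wr=1: ok; after: ALU=2 MUL=0 MEM=1 BR=1, R=3, W=2
[1] ALU needs rd=2 wr=1: ok; after: ALU=1 MUL=0 MEM=1 BR=1, R=1, W=1
[2] ALU needs rd=2 wr=1: RD_PORT; after: ALU=1 MUL=0 MEM=1 BR=1, R=1, W=1
[3] MUL needs rd=2 wr=1: FU; after: ALU=1 MUL=0 MEM=1 BR=1, R=1, W=1
[4] MEM needs rd=1 wr=1: ok; after: ALU=1 MUL=0 MEM=0 BR=1, R=0, W=0
[5] MEM needs rd=1 wr=1: FU; after: ALU=1 MUL=0 MEM=0 BR=1, R=0, W=0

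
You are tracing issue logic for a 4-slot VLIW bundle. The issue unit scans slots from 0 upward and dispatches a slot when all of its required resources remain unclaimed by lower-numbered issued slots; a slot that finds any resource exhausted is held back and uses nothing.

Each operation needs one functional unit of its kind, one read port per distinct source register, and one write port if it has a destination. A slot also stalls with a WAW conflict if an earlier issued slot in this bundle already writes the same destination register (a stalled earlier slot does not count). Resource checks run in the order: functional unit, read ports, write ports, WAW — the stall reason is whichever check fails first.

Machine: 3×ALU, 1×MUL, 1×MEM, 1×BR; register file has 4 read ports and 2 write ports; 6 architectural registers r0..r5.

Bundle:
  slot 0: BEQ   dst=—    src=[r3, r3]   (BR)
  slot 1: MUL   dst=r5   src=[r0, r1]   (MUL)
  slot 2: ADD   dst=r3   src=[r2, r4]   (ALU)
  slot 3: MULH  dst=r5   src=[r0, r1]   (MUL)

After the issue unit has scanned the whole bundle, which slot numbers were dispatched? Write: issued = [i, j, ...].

#0 BR src=r3,r3 dispatched  <A:3 Mu:1 Ld:1 B:0 rd:3 wr:2>
#1 MUL src=r0,r1 dispatched  <A:3 Mu:0 Ld:1 B:0 rd:1 wr:1>
#2 ALU src=r2,r4 held:RD_PORT  <A:3 Mu:0 Ld:1 B:0 rd:1 wr:1>
#3 MUL src=r0,r1 held:FU  <A:3 Mu:0 Ld:1 B:0 rd:1 wr:1>

issued = [0, 1]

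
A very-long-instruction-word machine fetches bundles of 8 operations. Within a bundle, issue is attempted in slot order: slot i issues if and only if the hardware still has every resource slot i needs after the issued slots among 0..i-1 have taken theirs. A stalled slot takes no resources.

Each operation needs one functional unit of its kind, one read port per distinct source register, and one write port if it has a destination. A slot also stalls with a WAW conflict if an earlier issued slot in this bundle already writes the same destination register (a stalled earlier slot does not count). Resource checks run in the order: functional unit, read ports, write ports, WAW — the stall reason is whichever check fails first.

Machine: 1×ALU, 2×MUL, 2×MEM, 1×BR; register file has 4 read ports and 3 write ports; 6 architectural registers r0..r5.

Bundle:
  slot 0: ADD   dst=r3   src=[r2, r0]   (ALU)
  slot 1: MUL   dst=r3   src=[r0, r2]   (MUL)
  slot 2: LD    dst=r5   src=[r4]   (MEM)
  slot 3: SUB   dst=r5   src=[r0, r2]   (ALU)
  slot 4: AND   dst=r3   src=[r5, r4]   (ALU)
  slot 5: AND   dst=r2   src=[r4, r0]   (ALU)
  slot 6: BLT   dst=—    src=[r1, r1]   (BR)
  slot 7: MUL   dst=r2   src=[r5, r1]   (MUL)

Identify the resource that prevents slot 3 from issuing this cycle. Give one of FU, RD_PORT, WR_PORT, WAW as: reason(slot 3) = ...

#0 ALU src=r2,r0 dispatched  <A:0 Mu:2 Ld:2 B:1 rd:2 wr:2>
#1 MUL src=r0,r2 held:WAW  <A:0 Mu:2 Ld:2 B:1 rd:2 wr:2>
#2 MEM src=r4 dispatched  <A:0 Mu:2 Ld:1 B:1 rd:1 wr:1>
#3 ALU src=r0,r2 held:FU  <A:0 Mu:2 Ld:1 B:1 rd:1 wr:1>
#4 ALU src=r5,r4 held:FU  <A:0 Mu:2 Ld:1 B:1 rd:1 wr:1>
#5 ALU src=r4,r0 held:FU  <A:0 Mu:2 Ld:1 B:1 rd:1 wr:1>
#6 BR src=r1,r1 dispatched  <A:0 Mu:2 Ld:1 B:0 rd:0 wr:1>
#7 MUL src=r5,r1 held:RD_PORT  <A:0 Mu:2 Ld:1 B:0 rd:0 wr:1>

reason(slot 3) = FU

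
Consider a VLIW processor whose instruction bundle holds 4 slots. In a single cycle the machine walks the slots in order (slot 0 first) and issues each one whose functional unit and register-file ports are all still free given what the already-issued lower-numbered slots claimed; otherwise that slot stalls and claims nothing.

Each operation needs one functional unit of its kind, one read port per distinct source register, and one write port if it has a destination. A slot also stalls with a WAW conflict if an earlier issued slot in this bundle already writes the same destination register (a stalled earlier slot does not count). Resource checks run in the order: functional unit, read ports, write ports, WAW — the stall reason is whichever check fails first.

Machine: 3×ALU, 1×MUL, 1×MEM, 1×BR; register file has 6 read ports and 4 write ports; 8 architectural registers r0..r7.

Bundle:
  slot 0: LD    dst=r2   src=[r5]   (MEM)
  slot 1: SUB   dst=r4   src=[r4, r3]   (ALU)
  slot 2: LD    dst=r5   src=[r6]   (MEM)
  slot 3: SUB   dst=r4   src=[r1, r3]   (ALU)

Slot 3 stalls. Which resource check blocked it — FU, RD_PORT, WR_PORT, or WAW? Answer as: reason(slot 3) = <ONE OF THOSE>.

reason(slot 3) = WAW

(0) want 1×MEM +1rd +1wr — yes → AL3|MU1|ME0|BR1|rd5|wr3
(1) want 1×ALU +2rd +1wr — yes → AL2|MU1|ME0|BR1|rd3|wr2
(2) want 1×MEM +1rd +1wr — FU → AL2|MU1|ME0|BR1|rd3|wr2
(3) want 1×ALU +2rd +1wr — WAW → AL2|MU1|ME0|BR1|rd3|wr2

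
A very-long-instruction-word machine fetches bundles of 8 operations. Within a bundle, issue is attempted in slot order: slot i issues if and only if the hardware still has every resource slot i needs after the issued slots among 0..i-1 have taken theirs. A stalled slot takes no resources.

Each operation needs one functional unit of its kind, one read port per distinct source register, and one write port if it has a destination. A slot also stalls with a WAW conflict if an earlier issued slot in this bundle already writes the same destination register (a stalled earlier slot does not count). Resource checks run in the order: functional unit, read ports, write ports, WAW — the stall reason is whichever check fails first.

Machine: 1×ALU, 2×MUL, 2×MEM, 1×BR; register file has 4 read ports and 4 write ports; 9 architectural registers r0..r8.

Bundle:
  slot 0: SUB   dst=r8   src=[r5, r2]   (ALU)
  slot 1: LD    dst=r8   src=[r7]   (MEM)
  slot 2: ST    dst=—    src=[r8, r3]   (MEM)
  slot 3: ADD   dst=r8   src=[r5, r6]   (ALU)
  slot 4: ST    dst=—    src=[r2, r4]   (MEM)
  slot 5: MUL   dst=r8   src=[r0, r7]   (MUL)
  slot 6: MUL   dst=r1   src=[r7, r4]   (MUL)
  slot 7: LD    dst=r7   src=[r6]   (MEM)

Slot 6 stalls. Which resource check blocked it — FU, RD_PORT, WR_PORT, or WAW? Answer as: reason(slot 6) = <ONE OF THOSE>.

slot 0 (ALU): ISSUE — free A0,Mu2,Ld2,B1 rp2 wp3
slot 1 (MEM): stall WAW — free A0,Mu2,Ld2,B1 rp2 wp3
slot 2 (MEM): ISSUE — free A0,Mu2,Ld1,B1 rp0 wp3
slot 3 (ALU): stall FU — free A0,Mu2,Ld1,B1 rp0 wp3
slot 4 (MEM): stall RD_PORT — free A0,Mu2,Ld1,B1 rp0 wp3
slot 5 (MUL): stall RD_PORT — free A0,Mu2,Ld1,B1 rp0 wp3
slot 6 (MUL): stall RD_PORT — free A0,Mu2,Ld1,B1 rp0 wp3
slot 7 (MEM): stall RD_PORT — free A0,Mu2,Ld1,B1 rp0 wp3

reason(slot 6) = RD_PORT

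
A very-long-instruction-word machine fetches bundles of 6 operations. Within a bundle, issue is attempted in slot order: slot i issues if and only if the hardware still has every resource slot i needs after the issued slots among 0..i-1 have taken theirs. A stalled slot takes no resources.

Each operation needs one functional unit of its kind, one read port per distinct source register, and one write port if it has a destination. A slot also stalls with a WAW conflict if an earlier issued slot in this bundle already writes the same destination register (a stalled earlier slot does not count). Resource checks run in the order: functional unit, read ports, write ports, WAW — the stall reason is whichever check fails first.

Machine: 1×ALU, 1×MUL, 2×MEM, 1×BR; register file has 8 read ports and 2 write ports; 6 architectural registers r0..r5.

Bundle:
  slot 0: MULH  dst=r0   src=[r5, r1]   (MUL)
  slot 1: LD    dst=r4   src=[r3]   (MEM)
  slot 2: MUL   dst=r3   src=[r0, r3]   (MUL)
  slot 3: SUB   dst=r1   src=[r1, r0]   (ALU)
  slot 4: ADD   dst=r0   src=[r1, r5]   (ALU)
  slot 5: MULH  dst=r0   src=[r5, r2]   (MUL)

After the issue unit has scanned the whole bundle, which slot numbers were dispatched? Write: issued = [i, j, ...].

issued = [0, 1]

#0 MUL src=r5,r1 dispatched  <A:1 Mu:0 Ld:2 B:1 rd:6 wr:1>
#1 MEM src=r3 dispatched  <A:1 Mu:0 Ld:1 B:1 rd:5 wr:0>
#2 MUL src=r0,r3 held:FU  <A:1 Mu:0 Ld:1 B:1 rd:5 wr:0>
#3 ALU src=r1,r0 held:WR_PORT  <A:1 Mu:0 Ld:1 B:1 rd:5 wr:0>
#4 ALU src=r1,r5 held:WR_PORT  <A:1 Mu:0 Ld:1 B:1 rd:5 wr:0>
#5 MUL src=r5,r2 held:FU  <A:1 Mu:0 Ld:1 B:1 rd:5 wr:0>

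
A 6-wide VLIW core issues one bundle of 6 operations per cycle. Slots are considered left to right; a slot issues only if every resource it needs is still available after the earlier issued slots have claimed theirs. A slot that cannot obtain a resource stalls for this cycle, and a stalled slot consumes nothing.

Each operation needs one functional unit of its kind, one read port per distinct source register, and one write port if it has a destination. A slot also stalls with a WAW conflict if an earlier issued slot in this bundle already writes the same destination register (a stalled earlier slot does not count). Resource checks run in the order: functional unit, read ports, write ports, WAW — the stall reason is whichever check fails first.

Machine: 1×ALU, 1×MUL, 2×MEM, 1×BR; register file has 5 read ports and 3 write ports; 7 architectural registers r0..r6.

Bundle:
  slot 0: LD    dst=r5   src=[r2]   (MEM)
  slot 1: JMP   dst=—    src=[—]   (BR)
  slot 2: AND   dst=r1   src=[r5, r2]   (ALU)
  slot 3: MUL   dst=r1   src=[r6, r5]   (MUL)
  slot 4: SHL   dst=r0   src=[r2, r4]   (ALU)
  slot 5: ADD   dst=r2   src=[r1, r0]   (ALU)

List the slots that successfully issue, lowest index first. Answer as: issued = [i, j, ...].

(0) want 1×MEM +1rd +1wr — yes → AL1|MU1|ME1|BR1|rd4|wr2
(1) want 1×BR +0rd +0wr — yes → AL1|MU1|ME1|BR0|rd4|wr2
(2) want 1×ALU +2rd +1wr — yes → AL0|MU1|ME1|BR0|rd2|wr1
(3) want 1×MUL +2rd +1wr — WAW → AL0|MU1|ME1|BR0|rd2|wr1
(4) want 1×ALU +2rd +1wr — FU → AL0|MU1|ME1|BR0|rd2|wr1
(5) want 1×ALU +2rd +1wr — FU → AL0|MU1|ME1|BR0|rd2|wr1

issued = [0, 1, 2]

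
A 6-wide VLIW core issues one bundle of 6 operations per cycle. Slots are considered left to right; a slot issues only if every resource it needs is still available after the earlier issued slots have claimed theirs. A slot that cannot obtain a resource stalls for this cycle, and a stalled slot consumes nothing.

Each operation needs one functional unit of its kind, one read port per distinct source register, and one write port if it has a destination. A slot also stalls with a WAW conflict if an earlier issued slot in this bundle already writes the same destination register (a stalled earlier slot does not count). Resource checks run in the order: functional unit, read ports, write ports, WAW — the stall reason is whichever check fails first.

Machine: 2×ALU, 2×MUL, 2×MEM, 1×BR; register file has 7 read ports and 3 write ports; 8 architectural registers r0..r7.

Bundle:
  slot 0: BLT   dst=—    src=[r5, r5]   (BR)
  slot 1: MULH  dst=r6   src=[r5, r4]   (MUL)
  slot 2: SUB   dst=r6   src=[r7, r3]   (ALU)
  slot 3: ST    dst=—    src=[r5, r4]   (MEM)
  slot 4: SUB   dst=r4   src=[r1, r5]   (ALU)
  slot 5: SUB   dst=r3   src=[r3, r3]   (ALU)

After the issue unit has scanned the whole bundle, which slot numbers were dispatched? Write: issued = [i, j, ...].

slot 0 (BR): ISSUE — free A2,Mu2,Ld2,B0 rp6 wp3
slot 1 (MUL): ISSUE — free A2,Mu1,Ld2,B0 rp4 wp2
slot 2 (ALU): stall WAW — free A2,Mu1,Ld2,B0 rp4 wp2
slot 3 (MEM): ISSUE — free A2,Mu1,Ld1,B0 rp2 wp2
slot 4 (ALU): ISSUE — free A1,Mu1,Ld1,B0 rp0 wp1
slot 5 (ALU): stall RD_PORT — free A1,Mu1,Ld1,B0 rp0 wp1

issued = [0, 1, 3, 4]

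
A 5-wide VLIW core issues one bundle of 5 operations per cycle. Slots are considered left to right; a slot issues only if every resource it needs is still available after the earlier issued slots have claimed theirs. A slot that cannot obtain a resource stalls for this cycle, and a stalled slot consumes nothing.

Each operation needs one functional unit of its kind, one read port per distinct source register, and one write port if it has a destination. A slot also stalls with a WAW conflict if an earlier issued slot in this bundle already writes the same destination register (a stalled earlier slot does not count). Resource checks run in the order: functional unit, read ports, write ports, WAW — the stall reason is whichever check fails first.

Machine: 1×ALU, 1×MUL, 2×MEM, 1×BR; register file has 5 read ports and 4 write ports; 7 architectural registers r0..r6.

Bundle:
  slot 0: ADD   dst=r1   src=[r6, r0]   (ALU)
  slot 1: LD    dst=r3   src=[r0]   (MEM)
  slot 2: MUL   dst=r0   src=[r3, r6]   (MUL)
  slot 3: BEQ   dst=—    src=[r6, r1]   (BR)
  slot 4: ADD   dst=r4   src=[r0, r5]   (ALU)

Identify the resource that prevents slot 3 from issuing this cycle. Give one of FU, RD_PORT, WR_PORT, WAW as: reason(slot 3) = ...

reason(slot 3) = RD_PORT

slot 0 (ALU): ISSUE — free A0,Mu1,Ld2,B1 rp3 wp3
slot 1 (MEM): ISSUE — free A0,Mu1,Ld1,B1 rp2 wp2
slot 2 (MUL): ISSUE — free A0,Mu0,Ld1,B1 rp0 wp1
slot 3 (BR): stall RD_PORT — free A0,Mu0,Ld1,B1 rp0 wp1
slot 4 (ALU): stall FU — free A0,Mu0,Ld1,B1 rp0 wp1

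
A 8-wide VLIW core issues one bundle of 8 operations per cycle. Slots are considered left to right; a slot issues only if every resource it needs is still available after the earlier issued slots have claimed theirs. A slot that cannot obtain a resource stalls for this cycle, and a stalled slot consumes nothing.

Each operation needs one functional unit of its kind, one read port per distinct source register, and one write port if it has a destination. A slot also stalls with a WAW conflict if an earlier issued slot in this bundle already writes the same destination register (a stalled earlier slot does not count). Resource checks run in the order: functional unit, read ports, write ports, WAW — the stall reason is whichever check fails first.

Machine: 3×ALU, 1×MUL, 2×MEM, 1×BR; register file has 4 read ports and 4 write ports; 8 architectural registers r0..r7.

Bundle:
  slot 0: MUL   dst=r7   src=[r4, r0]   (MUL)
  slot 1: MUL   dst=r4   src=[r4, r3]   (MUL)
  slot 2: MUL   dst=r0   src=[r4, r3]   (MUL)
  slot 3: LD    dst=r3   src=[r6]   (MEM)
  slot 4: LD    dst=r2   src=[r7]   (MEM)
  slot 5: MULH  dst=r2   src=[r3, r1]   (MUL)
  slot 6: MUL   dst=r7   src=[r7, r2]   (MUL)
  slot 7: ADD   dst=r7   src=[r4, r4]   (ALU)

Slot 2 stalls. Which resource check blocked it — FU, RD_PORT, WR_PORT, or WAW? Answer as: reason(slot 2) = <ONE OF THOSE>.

slot 0 (MUL): ISSUE — free A3,Mu0,Ld2,B1 rp2 wp3
slot 1 (MUL): stall FU — free A3,Mu0,Ld2,B1 rp2 wp3
slot 2 (MUL): stall FU — free A3,Mu0,Ld2,B1 rp2 wp3
slot 3 (MEM): ISSUE — free A3,Mu0,Ld1,B1 rp1 wp2
slot 4 (MEM): ISSUE — free A3,Mu0,Ld0,B1 rp0 wp1
slot 5 (MUL): stall FU — free A3,Mu0,Ld0,B1 rp0 wp1
slot 6 (MUL): stall FU — free A3,Mu0,Ld0,B1 rp0 wp1
slot 7 (ALU): stall RD_PORT — free A3,Mu0,Ld0,B1 rp0 wp1

reason(slot 2) = FU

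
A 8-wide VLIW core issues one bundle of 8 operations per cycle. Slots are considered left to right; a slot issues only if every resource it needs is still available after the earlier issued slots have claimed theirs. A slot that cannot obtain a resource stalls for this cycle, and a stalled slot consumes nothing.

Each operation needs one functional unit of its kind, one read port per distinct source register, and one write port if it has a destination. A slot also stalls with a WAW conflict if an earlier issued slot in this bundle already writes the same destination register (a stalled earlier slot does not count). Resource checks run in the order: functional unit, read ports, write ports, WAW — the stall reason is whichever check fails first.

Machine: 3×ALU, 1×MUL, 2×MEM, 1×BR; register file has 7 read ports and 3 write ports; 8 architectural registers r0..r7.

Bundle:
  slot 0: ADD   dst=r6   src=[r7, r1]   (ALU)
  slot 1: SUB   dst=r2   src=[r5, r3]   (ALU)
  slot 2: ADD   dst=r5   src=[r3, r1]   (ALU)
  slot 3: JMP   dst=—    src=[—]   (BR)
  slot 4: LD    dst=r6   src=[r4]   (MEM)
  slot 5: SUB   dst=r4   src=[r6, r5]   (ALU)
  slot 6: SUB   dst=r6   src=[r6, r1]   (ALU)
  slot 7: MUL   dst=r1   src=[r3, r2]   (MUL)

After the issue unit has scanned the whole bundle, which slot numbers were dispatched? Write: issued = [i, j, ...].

issued = [0, 1, 2, 3]

[0] ALU needs rd=2 wr=1: ok; after: ALU=2 MUL=1 MEM=2 BR=1, R=5, W=2
[1] ALU needs rd=2 wr=1: ok; after: ALU=1 MUL=1 MEM=2 BR=1, R=3, W=1
[2] ALU needs rd=2 wr=1: ok; after: ALU=0 MUL=1 MEM=2 BR=1, R=1, W=0
[3] BR needs rd=0 wr=0: ok; after: ALU=0 MUL=1 MEM=2 BR=0, R=1, W=0
[4] MEM needs rd=1 wr=1: WR_PORT; after: ALU=0 MUL=1 MEM=2 BR=0, R=1, W=0
[5] ALU needs rd=2 wr=1: FU; after: ALU=0 MUL=1 MEM=2 BR=0, R=1, W=0
[6] ALU needs rd=2 wr=1: FU; after: ALU=0 MUL=1 MEM=2 BR=0, R=1, W=0
[7] MUL needs rd=2 wr=1: RD_PORT; after: ALU=0 MUL=1 MEM=2 BR=0, R=1, W=0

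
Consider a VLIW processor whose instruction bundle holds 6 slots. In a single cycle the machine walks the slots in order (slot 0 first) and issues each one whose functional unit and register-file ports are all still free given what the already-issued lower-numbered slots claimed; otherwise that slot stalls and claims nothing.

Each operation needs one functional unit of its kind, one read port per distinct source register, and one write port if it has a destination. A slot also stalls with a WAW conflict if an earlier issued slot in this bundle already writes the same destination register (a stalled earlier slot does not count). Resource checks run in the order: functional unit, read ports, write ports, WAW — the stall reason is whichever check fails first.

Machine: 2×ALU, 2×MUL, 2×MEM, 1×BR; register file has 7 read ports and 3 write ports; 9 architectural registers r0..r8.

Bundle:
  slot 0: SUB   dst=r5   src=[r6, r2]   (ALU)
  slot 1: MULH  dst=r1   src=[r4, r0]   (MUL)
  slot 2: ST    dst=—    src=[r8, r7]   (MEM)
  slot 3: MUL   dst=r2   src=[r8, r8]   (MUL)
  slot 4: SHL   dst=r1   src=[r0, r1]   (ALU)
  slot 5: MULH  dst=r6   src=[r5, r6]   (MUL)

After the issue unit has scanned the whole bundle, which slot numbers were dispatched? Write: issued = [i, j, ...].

issued = [0, 1, 2, 3]

  0. ALU→r5 ⇒ go  {1A/2Mu/2Ld/1B | 5r 2w}
  1. MUL→r1 ⇒ go  {1A/1Mu/2Ld/1B | 3r 1w}
  2. MEM ⇒ go  {1A/1Mu/1Ld/1B | 1r 1w}
  3. MUL→r2 ⇒ go  {1A/0Mu/1Ld/1B | 0r 0w}
  4. ALU→r1 ⇒ no(RD_PORT)  {1A/0Mu/1Ld/1B | 0r 0w}
  5. MUL→r6 ⇒ no(FU)  {1A/0Mu/1Ld/1B | 0r 0w}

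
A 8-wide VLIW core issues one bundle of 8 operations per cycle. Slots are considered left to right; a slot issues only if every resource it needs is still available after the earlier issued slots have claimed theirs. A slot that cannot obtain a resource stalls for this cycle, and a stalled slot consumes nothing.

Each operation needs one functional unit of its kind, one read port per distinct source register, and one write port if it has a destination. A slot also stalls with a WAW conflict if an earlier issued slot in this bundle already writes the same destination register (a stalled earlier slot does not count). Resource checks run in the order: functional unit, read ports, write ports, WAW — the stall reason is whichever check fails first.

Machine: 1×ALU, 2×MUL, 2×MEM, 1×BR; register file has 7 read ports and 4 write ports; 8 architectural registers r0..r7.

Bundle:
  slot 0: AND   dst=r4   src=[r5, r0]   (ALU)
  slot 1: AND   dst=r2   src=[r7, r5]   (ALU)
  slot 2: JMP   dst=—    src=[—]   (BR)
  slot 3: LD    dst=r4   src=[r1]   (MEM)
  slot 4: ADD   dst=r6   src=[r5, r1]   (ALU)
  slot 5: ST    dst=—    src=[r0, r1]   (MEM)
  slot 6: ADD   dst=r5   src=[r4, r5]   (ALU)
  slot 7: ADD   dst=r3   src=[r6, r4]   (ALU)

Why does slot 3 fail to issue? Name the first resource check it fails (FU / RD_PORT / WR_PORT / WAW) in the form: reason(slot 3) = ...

reason(slot 3) = WAW

  0. ALU→r4 ⇒ go  {0A/2Mu/2Ld/1B | 5r 3w}
  1. ALU→r2 ⇒ no(FU)  {0A/2Mu/2Ld/1B | 5r 3w}
  2. BR ⇒ go  {0A/2Mu/2Ld/0B | 5r 3w}
  3. MEM→r4 ⇒ no(WAW)  {0A/2Mu/2Ld/0B | 5r 3w}
  4. ALU→r6 ⇒ no(FU)  {0A/2Mu/2Ld/0B | 5r 3w}
  5. MEM ⇒ go  {0A/2Mu/1Ld/0B | 3r 3w}
  6. ALU→r5 ⇒ no(FU)  {0A/2Mu/1Ld/0B | 3r 3w}
  7. ALU→r3 ⇒ no(FU)  {0A/2Mu/1Ld/0B | 3r 3w}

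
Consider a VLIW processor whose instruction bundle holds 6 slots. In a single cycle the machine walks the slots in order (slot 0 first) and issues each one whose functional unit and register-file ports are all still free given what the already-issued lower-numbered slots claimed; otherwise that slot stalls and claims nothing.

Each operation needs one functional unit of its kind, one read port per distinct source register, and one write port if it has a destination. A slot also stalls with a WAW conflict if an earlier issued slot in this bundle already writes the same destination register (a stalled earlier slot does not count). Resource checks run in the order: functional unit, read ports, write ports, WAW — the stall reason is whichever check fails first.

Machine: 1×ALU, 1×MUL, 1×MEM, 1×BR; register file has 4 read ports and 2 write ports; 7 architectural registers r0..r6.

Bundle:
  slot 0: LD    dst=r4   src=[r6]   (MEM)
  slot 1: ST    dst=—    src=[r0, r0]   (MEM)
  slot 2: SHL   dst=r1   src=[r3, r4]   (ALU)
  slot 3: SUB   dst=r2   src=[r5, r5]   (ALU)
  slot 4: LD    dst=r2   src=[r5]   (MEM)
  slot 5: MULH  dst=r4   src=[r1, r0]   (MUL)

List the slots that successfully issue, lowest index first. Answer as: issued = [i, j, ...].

issued = [0, 2]

#0 MEM src=r6 dispatched  <A:1 Mu:1 Ld:0 B:1 rd:3 wr:1>
#1 MEM src=r0,r0 held:FU  <A:1 Mu:1 Ld:0 B:1 rd:3 wr:1>
#2 ALU src=r3,r4 dispatched  <A:0 Mu:1 Ld:0 B:1 rd:1 wr:0>
#3 ALU src=r5,r5 held:FU  <A:0 Mu:1 Ld:0 B:1 rd:1 wr:0>
#4 MEM src=r5 held:FU  <A:0 Mu:1 Ld:0 B:1 rd:1 wr:0>
#5 MUL src=r1,r0 held:RD_PORT  <A:0 Mu:1 Ld:0 B:1 rd:1 wr:0>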